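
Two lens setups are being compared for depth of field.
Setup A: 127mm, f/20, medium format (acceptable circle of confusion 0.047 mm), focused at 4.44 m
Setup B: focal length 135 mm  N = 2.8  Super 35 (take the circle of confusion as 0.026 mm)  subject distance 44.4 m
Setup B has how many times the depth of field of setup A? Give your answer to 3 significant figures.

6.80

Setup A: H = 127²/(20×0.047) + 127 ≈ 17285.5 mm; DoF = Df − Dn = 5930.8 − 3548.1 ≈ 2382.7 mm.
Setup B: H = 135²/(2.8×0.026) + 135 ≈ 250478.4 mm; DoF = Df − Dn = 53937 − 37729 ≈ 16208 mm.
Ratio = 16208 / 2382.7 ≈ 6.80.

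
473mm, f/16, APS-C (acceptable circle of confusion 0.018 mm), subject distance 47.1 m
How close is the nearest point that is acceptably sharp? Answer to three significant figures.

Hyperfocal distance H = f²/(N·c) + f = 473²/(16 × 0.018) + 473 = 223729/0.288 + 473 ≈ 777309.8 mm ≈ 777.3 m.
Near limit Dn = s·(H − f)/(H + s − 2f) = 47100 × (777309.8 − 473) / (777309.8 + 47100 − 2 × 473) = 47100 × 776836.8 / 823463.8 ≈ 44433 mm ≈ 44.4 m.

44.4 m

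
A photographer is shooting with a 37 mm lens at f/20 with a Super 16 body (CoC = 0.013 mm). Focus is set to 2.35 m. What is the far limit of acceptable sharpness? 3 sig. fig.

Hyperfocal distance H = f²/(N·c) + f = 37²/(20 × 0.013) + 37 = 1369/0.26 + 37 ≈ 5302.4 mm ≈ 5.302 m.
Far limit Df = s·(H − f)/(H − s) = 2350 × (5302.4 − 37) / (5302.4 − 2350) = 2350 × 5265.4 / 2952.4 ≈ 4191.1 mm ≈ 4.19 m.

4.19 m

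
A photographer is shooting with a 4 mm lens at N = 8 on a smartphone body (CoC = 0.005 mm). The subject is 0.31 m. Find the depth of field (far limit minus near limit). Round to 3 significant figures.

1.14 m

Hyperfocal distance H = f²/(N·c) + f = 4²/(8 × 0.005) + 4 = 16/0.04 + 4 ≈ 404.0 mm ≈ 0.404 m.
Near limit Dn = s·(H − f)/(H + s − 2f) = 310 × (404.0 − 4) / (404.0 + 310 − 2 × 4) = 310 × 400.0 / 706.0 ≈ 175.6 mm.
Far limit Df = s·(H − f)/(H − s) = 310 × (404.0 − 4) / (404.0 − 310) = 310 × 400.0 / 94.0 ≈ 1319.1 mm.
Depth of field = Df − Dn = 1319.1 − 175.6 ≈ 1143.5 mm ≈ 1.14 m.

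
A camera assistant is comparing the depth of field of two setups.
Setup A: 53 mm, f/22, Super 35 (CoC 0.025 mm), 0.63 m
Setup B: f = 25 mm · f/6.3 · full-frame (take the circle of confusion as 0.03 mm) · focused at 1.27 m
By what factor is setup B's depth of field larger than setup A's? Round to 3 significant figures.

Setup A: H = 53²/(22×0.025) + 53 ≈ 5160.3 mm; DoF = Df − Dn = 710.24 − 566.05 ≈ 144.19 mm.
Setup B: H = 25²/(6.3×0.03) + 25 ≈ 3331.9 mm; DoF = Df − Dn = 2036.8 − 922.6 ≈ 1114.2 mm.
Ratio = 1114.2 / 144.19 ≈ 7.73.

7.73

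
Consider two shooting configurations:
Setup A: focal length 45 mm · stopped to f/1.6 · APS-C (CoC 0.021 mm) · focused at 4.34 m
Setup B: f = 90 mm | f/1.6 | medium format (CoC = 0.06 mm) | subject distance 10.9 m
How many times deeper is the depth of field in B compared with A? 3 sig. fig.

Setup A: H = 45²/(1.6×0.021) + 45 ≈ 60312.9 mm; DoF = Df − Dn = 4673.02 − 4051.28 ≈ 621.74 mm.
Setup B: H = 90²/(1.6×0.06) + 90 ≈ 84465.0 mm; DoF = Df − Dn = 12501.7 − 9662.1 ≈ 2839.6 mm.
Ratio = 2839.6 / 621.74 ≈ 4.57.

4.57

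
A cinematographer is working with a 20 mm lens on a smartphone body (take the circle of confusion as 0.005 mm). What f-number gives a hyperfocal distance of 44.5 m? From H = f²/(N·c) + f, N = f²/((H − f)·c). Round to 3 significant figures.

Rearrange H = f²/(N·c) + f for N: N = f² / ((H − f)·c).
N = 20² / ((44500 − 20) × 0.005) = 400 / 222.4 ≈ 1.80.

f/1.80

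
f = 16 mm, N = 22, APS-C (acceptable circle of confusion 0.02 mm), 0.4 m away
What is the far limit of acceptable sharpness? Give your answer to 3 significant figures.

1.18 m

Hyperfocal distance H = f²/(N·c) + f = 16²/(22 × 0.02) + 16 = 256/0.44 + 16 ≈ 597.8 mm ≈ 0.598 m.
Far limit Df = s·(H − f)/(H − s) = 400 × (597.8 − 16) / (597.8 − 400) = 400 × 581.8 / 197.8 ≈ 1176.5 mm ≈ 1.18 m.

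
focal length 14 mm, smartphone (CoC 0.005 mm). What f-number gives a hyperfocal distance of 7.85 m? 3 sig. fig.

f/5

Rearrange H = f²/(N·c) + f for N: N = f² / ((H − f)·c).
N = 14² / ((7850 − 14) × 0.005) = 196 / 39.18 ≈ 5.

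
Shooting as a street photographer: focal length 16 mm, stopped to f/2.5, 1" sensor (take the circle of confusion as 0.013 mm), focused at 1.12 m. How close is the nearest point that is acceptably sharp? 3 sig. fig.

0.982 m

Hyperfocal distance H = f²/(N·c) + f = 16²/(2.5 × 0.013) + 16 = 256/0.0325 + 16 ≈ 7892.9 mm ≈ 7.893 m.
Near limit Dn = s·(H − f)/(H + s − 2f) = 1120 × (7892.9 − 16) / (7892.9 + 1120 − 2 × 16) = 1120 × 7876.9 / 8980.9 ≈ 982.32 mm ≈ 0.982 m.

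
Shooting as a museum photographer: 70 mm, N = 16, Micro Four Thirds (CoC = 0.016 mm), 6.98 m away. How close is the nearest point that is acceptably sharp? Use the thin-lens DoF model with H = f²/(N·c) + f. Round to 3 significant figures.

Hyperfocal distance H = f²/(N·c) + f = 70²/(16 × 0.016) + 70 = 4900/0.256 + 70 ≈ 19210.6 mm ≈ 19.21 m.
Near limit Dn = s·(H − f)/(H + s − 2f) = 6980 × (19210.6 − 70) / (19210.6 + 6980 − 2 × 70) = 6980 × 19140.6 / 26050.6 ≈ 5128.5 mm ≈ 5.13 m.

5.13 m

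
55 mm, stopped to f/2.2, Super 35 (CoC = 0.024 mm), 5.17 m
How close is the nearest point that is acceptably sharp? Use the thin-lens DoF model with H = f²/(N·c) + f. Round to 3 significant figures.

Hyperfocal distance H = f²/(N·c) + f = 55²/(2.2 × 0.024) + 55 = 3025/0.0528 + 55 ≈ 57346.7 mm ≈ 57.35 m.
Near limit Dn = s·(H − f)/(H + s − 2f) = 5170 × (57346.7 − 55) / (57346.7 + 5170 − 2 × 55) = 5170 × 57291.7 / 62406.7 ≈ 4746.3 mm ≈ 4.75 m.

4.75 m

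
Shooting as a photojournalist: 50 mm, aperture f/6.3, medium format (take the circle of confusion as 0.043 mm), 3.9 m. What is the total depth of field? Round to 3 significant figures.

3.94 m

Hyperfocal distance H = f²/(N·c) + f = 50²/(6.3 × 0.043) + 50 = 2500/0.2709 + 50 ≈ 9278.5 mm ≈ 9.278 m.
Near limit Dn = s·(H − f)/(H + s − 2f) = 3900 × (9278.5 − 50) / (9278.5 + 3900 − 2 × 50) = 3900 × 9228.5 / 13078.5 ≈ 2751.9 mm.
Far limit Df = s·(H − f)/(H − s) = 3900 × (9278.5 − 50) / (9278.5 − 3900) = 3900 × 9228.5 / 5378.5 ≈ 6691.7 mm.
Depth of field = Df − Dn = 6691.7 − 2751.9 ≈ 3939.8 mm ≈ 3.94 m.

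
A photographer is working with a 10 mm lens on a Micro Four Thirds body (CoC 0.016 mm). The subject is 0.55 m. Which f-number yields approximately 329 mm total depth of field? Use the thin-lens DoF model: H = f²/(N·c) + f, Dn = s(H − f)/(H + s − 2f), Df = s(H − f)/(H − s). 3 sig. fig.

f/3.20

Write h = H − f = f²/(N·c). The thin-lens limits are Dn = s·h/(h + (s−f)) and Df = s·h/(h − (s−f)), so DoF = Df − Dn = 2·s·(s−f)·h / (h² − (s−f)²).
That is a quadratic in h: DoF·h² − 2·s·(s−f)·h − DoF·(s−f)² = 0 ⇒ h = (s−f)·(s + √(s² + DoF²)) / DoF = 540 × (550 + √(550² + 329²)) / 329 = 540 × (550 + 640.891) / 329 ≈ 1954.7 mm.
Then N = f²/(c·h) = 10² / (0.016 × 1954.7) = 100 / 31.274 ≈ 3.20.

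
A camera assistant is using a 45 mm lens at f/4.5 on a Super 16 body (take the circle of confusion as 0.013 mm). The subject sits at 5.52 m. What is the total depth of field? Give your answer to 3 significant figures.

Hyperfocal distance H = f²/(N·c) + f = 45²/(4.5 × 0.013) + 45 = 2025/0.0585 + 45 ≈ 34660.4 mm ≈ 34.66 m.
Near limit Dn = s·(H − f)/(H + s − 2f) = 5520 × (34660.4 − 45) / (34660.4 + 5520 − 2 × 45) = 5520 × 34615.4 / 40090.4 ≈ 4766.2 mm.
Far limit Df = s·(H − f)/(H − s) = 5520 × (34660.4 − 45) / (34660.4 − 5520) = 5520 × 34615.4 / 29140.4 ≈ 6557.1 mm.
Depth of field = Df − Dn = 6557.1 − 4766.2 ≈ 1790.9 mm ≈ 1.79 m.

1.79 m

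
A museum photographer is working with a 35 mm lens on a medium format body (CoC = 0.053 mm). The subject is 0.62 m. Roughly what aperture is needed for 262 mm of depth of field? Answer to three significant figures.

f/8.01

Write h = H − f = f²/(N·c). The thin-lens limits are Dn = s·h/(h + (s−f)) and Df = s·h/(h − (s−f)), so DoF = Df − Dn = 2·s·(s−f)·h / (h² − (s−f)²).
That is a quadratic in h: DoF·h² − 2·s·(s−f)·h − DoF·(s−f)² = 0 ⇒ h = (s−f)·(s + √(s² + DoF²)) / DoF = 585 × (620 + √(620² + 262²)) / 262 = 585 × (620 + 673.085) / 262 ≈ 2887.2 mm.
Then N = f²/(c·h) = 35² / (0.053 × 2887.2) = 1225 / 153.02 ≈ 8.01.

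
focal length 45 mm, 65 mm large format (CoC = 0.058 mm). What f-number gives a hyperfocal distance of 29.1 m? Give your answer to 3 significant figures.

f/1.20

Rearrange H = f²/(N·c) + f for N: N = f² / ((H − f)·c).
N = 45² / ((29100 − 45) × 0.058) = 2025 / 1685 ≈ 1.20.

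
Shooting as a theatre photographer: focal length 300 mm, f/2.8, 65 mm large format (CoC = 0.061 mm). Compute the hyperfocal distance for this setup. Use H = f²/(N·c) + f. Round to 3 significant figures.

527 m

Hyperfocal distance H = f²/(N·c) + f = 300²/(2.8 × 0.061) + 300 = 90000/0.1708 + 300 ≈ 527232.1 mm ≈ 527 m.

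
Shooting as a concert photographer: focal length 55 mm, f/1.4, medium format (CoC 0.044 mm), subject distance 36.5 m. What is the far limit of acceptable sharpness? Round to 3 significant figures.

142 m

Hyperfocal distance H = f²/(N·c) + f = 55²/(1.4 × 0.044) + 55 = 3025/0.0616 + 55 ≈ 49162.1 mm ≈ 49.16 m.
Far limit Df = s·(H − f)/(H − s) = 36500 × (49162.1 − 55) / (49162.1 − 36500) = 36500 × 49107.1 / 12662.1 ≈ 141557 mm ≈ 142 m.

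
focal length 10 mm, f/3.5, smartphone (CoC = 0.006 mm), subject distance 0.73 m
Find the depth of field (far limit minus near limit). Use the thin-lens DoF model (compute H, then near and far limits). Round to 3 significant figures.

Hyperfocal distance H = f²/(N·c) + f = 10²/(3.5 × 0.006) + 10 = 100/0.021 + 10 ≈ 4771.9 mm ≈ 4.772 m.
Near limit Dn = s·(H − f)/(H + s − 2f) = 730 × (4771.9 − 10) / (4771.9 + 730 − 2 × 10) = 730 × 4761.9 / 5481.9 ≈ 634.12 mm.
Far limit Df = s·(H − f)/(H − s) = 730 × (4771.9 − 10) / (4771.9 − 730) = 730 × 4761.9 / 4041.9 ≈ 860.04 mm.
Depth of field = Df − Dn = 860.04 − 634.12 ≈ 225.92 mm.

226 mm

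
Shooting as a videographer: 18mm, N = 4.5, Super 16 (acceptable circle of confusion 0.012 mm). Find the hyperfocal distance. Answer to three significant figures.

Hyperfocal distance H = f²/(N·c) + f = 18²/(4.5 × 0.012) + 18 = 324/0.054 + 18 ≈ 6018.0 mm ≈ 6.02 m.

6.02 m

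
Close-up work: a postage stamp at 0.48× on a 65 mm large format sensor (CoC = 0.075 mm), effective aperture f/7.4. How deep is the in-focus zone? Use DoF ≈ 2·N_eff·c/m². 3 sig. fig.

At magnification m, DoF ≈ 2·N_eff·c/m² = 2 × 7.4 × 0.075 / 0.48² = 1.11 / 0.2304 ≈ 4.82 mm.

4.82 mm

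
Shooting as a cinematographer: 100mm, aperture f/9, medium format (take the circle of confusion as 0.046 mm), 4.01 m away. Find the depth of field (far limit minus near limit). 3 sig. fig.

Hyperfocal distance H = f²/(N·c) + f = 100²/(9 × 0.046) + 100 = 10000/0.414 + 100 ≈ 24254.6 mm ≈ 24.25 m.
Near limit Dn = s·(H − f)/(H + s − 2f) = 4010 × (24254.6 − 100) / (24254.6 + 4010 − 2 × 100) = 4010 × 24154.6 / 28064.6 ≈ 3451.3 mm.
Far limit Df = s·(H − f)/(H − s) = 4010 × (24254.6 − 100) / (24254.6 − 4010) = 4010 × 24154.6 / 20244.6 ≈ 4784.5 mm.
Depth of field = Df − Dn = 4784.5 − 3451.3 ≈ 1333.2 mm ≈ 1.33 m.

1.33 m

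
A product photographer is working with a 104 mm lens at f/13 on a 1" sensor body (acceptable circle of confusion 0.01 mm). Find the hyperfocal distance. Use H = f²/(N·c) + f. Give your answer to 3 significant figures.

Hyperfocal distance H = f²/(N·c) + f = 104²/(13 × 0.01) + 104 = 10816/0.13 + 104 ≈ 83304.0 mm ≈ 83.3 m.

83.3 m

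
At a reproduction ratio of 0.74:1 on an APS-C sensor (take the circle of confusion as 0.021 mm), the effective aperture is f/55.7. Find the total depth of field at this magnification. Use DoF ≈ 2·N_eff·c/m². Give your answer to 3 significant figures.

At magnification m, DoF ≈ 2·N_eff·c/m² = 2 × 55.7 × 0.021 / 0.74² = 2.339 / 0.5476 ≈ 4.27 mm.

4.27 mm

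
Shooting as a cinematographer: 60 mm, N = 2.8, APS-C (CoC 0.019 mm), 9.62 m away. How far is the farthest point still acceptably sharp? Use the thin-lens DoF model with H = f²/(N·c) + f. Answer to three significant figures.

11.2 m

Hyperfocal distance H = f²/(N·c) + f = 60²/(2.8 × 0.019) + 60 = 3600/0.0532 + 60 ≈ 67729.2 mm ≈ 67.73 m.
Far limit Df = s·(H − f)/(H − s) = 9620 × (67729.2 − 60) / (67729.2 − 9620) = 9620 × 67669.2 / 58109.2 ≈ 11203 mm ≈ 11.2 m.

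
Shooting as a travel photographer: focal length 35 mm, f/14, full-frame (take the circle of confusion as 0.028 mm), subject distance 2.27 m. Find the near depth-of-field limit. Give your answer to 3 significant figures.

Hyperfocal distance H = f²/(N·c) + f = 35²/(14 × 0.028) + 35 = 1225/0.392 + 35 ≈ 3160.0 mm ≈ 3.160 m.
Near limit Dn = s·(H − f)/(H + s − 2f) = 2270 × (3160.0 − 35) / (3160.0 + 2270 − 2 × 35) = 2270 × 3125.0 / 5360.0 ≈ 1323.5 mm ≈ 1.32 m.

1.32 m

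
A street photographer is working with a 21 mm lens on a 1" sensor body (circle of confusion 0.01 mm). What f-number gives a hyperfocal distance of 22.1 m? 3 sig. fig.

Rearrange H = f²/(N·c) + f for N: N = f² / ((H − f)·c).
N = 21² / ((22100 − 21) × 0.01) = 441 / 220.8 ≈ 2.00.

f/2.00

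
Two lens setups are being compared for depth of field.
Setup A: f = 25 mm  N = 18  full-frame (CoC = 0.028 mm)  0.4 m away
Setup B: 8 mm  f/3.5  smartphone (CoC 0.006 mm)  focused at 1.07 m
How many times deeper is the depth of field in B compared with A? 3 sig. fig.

3.19

Setup A: H = 25²/(18×0.028) + 25 ≈ 1265.1 mm; DoF = Df − Dn = 573.39 − 307.13 ≈ 266.26 mm.
Setup B: H = 8²/(3.5×0.006) + 8 ≈ 3055.6 mm; DoF = Df − Dn = 1642.29 − 793.49 ≈ 848.80 mm.
Ratio = 848.80 / 266.26 ≈ 3.19.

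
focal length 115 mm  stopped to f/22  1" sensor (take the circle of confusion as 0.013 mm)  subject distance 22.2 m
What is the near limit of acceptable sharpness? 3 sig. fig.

15.0 m

Hyperfocal distance H = f²/(N·c) + f = 115²/(22 × 0.013) + 115 = 13225/0.286 + 115 ≈ 46356.3 mm ≈ 46.36 m.
Near limit Dn = s·(H − f)/(H + s − 2f) = 22200 × (46356.3 − 115) / (46356.3 + 22200 − 2 × 115) = 22200 × 46241.3 / 68326.3 ≈ 15024 mm ≈ 15.0 m.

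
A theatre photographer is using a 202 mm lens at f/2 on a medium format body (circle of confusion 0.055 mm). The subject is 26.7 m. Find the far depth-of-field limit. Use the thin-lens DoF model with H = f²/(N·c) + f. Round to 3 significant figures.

28.8 m

Hyperfocal distance H = f²/(N·c) + f = 202²/(2 × 0.055) + 202 = 40804/0.11 + 202 ≈ 371147.5 mm ≈ 371.1 m.
Far limit Df = s·(H − f)/(H − s) = 26700 × (371147.5 − 202) / (371147.5 − 26700) = 26700 × 370945.5 / 344447.5 ≈ 28754 mm ≈ 28.8 m.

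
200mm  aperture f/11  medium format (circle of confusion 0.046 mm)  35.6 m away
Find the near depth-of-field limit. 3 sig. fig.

Hyperfocal distance H = f²/(N·c) + f = 200²/(11 × 0.046) + 200 = 40000/0.506 + 200 ≈ 79251.4 mm ≈ 79.25 m.
Near limit Dn = s·(H − f)/(H + s − 2f) = 35600 × (79251.4 − 200) / (79251.4 + 35600 − 2 × 200) = 35600 × 79051.4 / 114451.4 ≈ 24589 mm ≈ 24.6 m.

24.6 m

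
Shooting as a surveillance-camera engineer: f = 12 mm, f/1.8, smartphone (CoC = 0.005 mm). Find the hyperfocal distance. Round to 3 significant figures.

Hyperfocal distance H = f²/(N·c) + f = 12²/(1.8 × 0.005) + 12 = 144/0.009 + 12 ≈ 16012.0 mm ≈ 16.0 m.

16.0 m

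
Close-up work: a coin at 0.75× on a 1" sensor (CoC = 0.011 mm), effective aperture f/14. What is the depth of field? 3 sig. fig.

0.548 mm

At magnification m, DoF ≈ 2·N_eff·c/m² = 2 × 14 × 0.011 / 0.75² = 0.308 / 0.5625 ≈ 0.548 mm.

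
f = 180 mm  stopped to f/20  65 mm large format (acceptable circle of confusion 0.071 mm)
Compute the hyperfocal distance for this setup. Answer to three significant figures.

Hyperfocal distance H = f²/(N·c) + f = 180²/(20 × 0.071) + 180 = 32400/1.42 + 180 ≈ 22996.9 mm ≈ 23.0 m.

23.0 m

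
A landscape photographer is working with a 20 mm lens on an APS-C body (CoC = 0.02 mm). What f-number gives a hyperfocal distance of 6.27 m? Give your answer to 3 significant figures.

Rearrange H = f²/(N·c) + f for N: N = f² / ((H − f)·c).
N = 20² / ((6270 − 20) × 0.02) = 400 / 125.0 ≈ 3.20.

f/3.20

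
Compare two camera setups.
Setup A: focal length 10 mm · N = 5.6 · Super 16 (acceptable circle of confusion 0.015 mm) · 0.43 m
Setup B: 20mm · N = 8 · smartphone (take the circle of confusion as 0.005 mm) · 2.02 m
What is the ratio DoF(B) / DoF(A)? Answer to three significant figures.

2.43

Setup A: H = 10²/(5.6×0.015) + 10 ≈ 1200.5 mm; DoF = Df − Dn = 664.40 − 317.86 ≈ 346.54 mm.
Setup B: H = 20²/(8×0.005) + 20 ≈ 10020.0 mm; DoF = Df − Dn = 2525.00 − 1683.33 ≈ 841.67 mm.
Ratio = 841.67 / 346.54 ≈ 2.43.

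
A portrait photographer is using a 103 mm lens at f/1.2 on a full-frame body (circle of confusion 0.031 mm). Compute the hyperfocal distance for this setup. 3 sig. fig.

285 m

Hyperfocal distance H = f²/(N·c) + f = 103²/(1.2 × 0.031) + 103 = 10609/0.0372 + 103 ≈ 285291.2 mm ≈ 285 m.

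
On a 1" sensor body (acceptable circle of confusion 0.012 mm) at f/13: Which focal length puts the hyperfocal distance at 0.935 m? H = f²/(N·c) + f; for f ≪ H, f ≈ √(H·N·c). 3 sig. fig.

From H = f²/(N·c) + f, with f ≪ H: f ≈ √(H·N·c) = √(935 × 13 × 0.012) = √145.86 ≈ 12.08 mm.
Exact: f² + N·c·f − N·c·H = 0 ⇒ f = (−N·c + √((N·c)² + 4·N·c·H))/2 = (−0.156 + √583.46)/2 ≈ 12.000 mm ≈ 12.0 mm.

12.0 mm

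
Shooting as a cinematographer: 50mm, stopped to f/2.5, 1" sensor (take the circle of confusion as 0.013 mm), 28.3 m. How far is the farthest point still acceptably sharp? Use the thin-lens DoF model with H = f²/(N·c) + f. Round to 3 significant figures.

44.7 m

Hyperfocal distance H = f²/(N·c) + f = 50²/(2.5 × 0.013) + 50 = 2500/0.0325 + 50 ≈ 76973.1 mm ≈ 76.97 m.
Far limit Df = s·(H − f)/(H − s) = 28300 × (76973.1 − 50) / (76973.1 − 28300) = 28300 × 76923.1 / 48673.1 ≈ 44725 mm ≈ 44.7 m.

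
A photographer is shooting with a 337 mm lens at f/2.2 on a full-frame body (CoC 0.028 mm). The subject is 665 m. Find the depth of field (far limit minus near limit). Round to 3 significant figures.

551 m

Hyperfocal distance H = f²/(N·c) + f = 337²/(2.2 × 0.028) + 337 = 113569/0.0616 + 337 ≈ 1843989.6 mm ≈ 1844 m.
Near limit Dn = s·(H − f)/(H + s − 2f) = 665000 × (1843989.6 − 337) / (1843989.6 + 665000 − 2 × 337) = 665000 × 1843652.6 / 2508315.6 ≈ 488786 mm.
Far limit Df = s·(H − f)/(H − s) = 665000 × (1843989.6 − 337) / (1843989.6 − 665000) = 665000 × 1843652.6 / 1178989.6 ≈ 1039898 mm.
Depth of field = Df − Dn = 1039898 − 488786 ≈ 551112 mm ≈ 551 m.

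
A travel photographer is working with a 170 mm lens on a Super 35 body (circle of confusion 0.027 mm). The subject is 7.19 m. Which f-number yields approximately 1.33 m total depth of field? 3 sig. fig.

f/14

Write h = H − f = f²/(N·c). The thin-lens limits are Dn = s·h/(h + (s−f)) and Df = s·h/(h − (s−f)), so DoF = Df − Dn = 2·s·(s−f)·h / (h² − (s−f)²).
That is a quadratic in h: DoF·h² − 2·s·(s−f)·h − DoF·(s−f)² = 0 ⇒ h = (s−f)·(s + √(s² + DoF²)) / DoF = 7020 × (7190 + √(7190² + 1330²)) / 1330 = 7020 × (7190 + 7311.98) / 1330 ≈ 76544 mm.
Then N = f²/(c·h) = 170² / (0.027 × 76544) = 28900 / 2066.7 ≈ 14.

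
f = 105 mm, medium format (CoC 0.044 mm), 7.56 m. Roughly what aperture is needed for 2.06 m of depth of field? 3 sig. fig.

f/4.50

Write h = H − f = f²/(N·c). The thin-lens limits are Dn = s·h/(h + (s−f)) and Df = s·h/(h − (s−f)), so DoF = Df − Dn = 2·s·(s−f)·h / (h² − (s−f)²).
That is a quadratic in h: DoF·h² − 2·s·(s−f)·h − DoF·(s−f)² = 0 ⇒ h = (s−f)·(s + √(s² + DoF²)) / DoF = 7455 × (7560 + √(7560² + 2060²)) / 2060 = 7455 × (7560 + 7835.64) / 2060 ≈ 55716 mm.
Then N = f²/(c·h) = 105² / (0.044 × 55716) = 11025 / 2451.5 ≈ 4.50.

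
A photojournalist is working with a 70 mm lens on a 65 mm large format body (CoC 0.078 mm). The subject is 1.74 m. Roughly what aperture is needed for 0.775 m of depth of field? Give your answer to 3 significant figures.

Write h = H − f = f²/(N·c). The thin-lens limits are Dn = s·h/(h + (s−f)) and Df = s·h/(h − (s−f)), so DoF = Df − Dn = 2·s·(s−f)·h / (h² − (s−f)²).
That is a quadratic in h: DoF·h² − 2·s·(s−f)·h − DoF·(s−f)² = 0 ⇒ h = (s−f)·(s + √(s² + DoF²)) / DoF = 1670 × (1740 + √(1740² + 775²)) / 775 = 1670 × (1740 + 1904.79) / 775 ≈ 7853.9 mm.
Then N = f²/(c·h) = 70² / (0.078 × 7853.9) = 4900 / 612.61 ≈ 8.

f/8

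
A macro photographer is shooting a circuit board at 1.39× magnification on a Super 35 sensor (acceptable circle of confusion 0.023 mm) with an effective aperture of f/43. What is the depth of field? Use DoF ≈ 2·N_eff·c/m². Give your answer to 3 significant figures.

At magnification m, DoF ≈ 2·N_eff·c/m² = 2 × 43 × 0.023 / 1.39² = 1.978 / 1.932 ≈ 1.02 mm.

1.02 mm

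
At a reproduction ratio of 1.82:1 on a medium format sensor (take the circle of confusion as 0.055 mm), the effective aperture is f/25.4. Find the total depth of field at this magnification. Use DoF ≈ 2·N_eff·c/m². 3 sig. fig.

0.843 mm

At magnification m, DoF ≈ 2·N_eff·c/m² = 2 × 25.4 × 0.055 / 1.82² = 2.794 / 3.312 ≈ 0.843 mm.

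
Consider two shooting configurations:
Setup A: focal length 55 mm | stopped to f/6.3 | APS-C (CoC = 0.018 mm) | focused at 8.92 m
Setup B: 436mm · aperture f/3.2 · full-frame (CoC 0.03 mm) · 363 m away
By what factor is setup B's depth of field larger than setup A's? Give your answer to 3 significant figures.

Setup A: H = 55²/(6.3×0.018) + 55 ≈ 26730.5 mm; DoF = Df − Dn = 13359.8 − 6695.1 ≈ 6664.7 mm.
Setup B: H = 436²/(3.2×0.03) + 436 ≈ 1980602.7 mm; DoF = Df − Dn = 444362 − 306822 ≈ 137540 mm.
Ratio = 137540 / 6664.7 ≈ 20.6.

20.6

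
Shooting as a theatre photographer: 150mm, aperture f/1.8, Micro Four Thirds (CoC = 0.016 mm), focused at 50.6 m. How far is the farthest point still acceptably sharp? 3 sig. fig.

Hyperfocal distance H = f²/(N·c) + f = 150²/(1.8 × 0.016) + 150 = 22500/0.0288 + 150 ≈ 781400.0 mm ≈ 781.4 m.
Far limit Df = s·(H − f)/(H − s) = 50600 × (781400.0 − 150) / (781400.0 − 50600) = 50600 × 781250.0 / 730800.0 ≈ 54093 mm ≈ 54.1 m.

54.1 m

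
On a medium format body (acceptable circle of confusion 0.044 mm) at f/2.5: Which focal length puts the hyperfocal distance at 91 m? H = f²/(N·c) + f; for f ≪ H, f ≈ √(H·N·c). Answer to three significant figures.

100 mm

From H = f²/(N·c) + f, with f ≪ H: f ≈ √(H·N·c) = √(91000 × 2.5 × 0.044) = √10010 ≈ 100.0 mm.
The +f correction barely moves this — solving exactly, f² + N·c·f − N·c·H = 0 ⇒ f = (−N·c + √((N·c)² + 4·N·c·H))/2 = (−0.11 + √40040)/2 ≈ 99.995 mm, so f ≈ 100 mm.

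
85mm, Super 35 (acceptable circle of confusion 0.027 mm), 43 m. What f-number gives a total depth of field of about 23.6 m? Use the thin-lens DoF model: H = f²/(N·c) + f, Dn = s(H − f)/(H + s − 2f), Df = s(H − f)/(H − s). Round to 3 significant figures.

f/1.60

Write h = H − f = f²/(N·c). The thin-lens limits are Dn = s·h/(h + (s−f)) and Df = s·h/(h − (s−f)), so DoF = Df − Dn = 2·s·(s−f)·h / (h² − (s−f)²).
That is a quadratic in h: DoF·h² − 2·s·(s−f)·h − DoF·(s−f)² = 0 ⇒ h = (s−f)·(s + √(s² + DoF²)) / DoF = 42915 × (43000 + √(43000² + 23600²)) / 23600 = 42915 × (43000 + 49050.6) / 23600 ≈ 167388 mm.
Then N = f²/(c·h) = 85² / (0.027 × 167388) = 7225 / 4519.5 ≈ 1.60.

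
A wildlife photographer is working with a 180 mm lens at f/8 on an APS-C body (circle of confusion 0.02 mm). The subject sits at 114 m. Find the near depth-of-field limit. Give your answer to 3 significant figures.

Hyperfocal distance H = f²/(N·c) + f = 180²/(8 × 0.02) + 180 = 32400/0.16 + 180 ≈ 202680.0 mm ≈ 202.7 m.
Near limit Dn = s·(H − f)/(H + s − 2f) = 114000 × (202680.0 − 180) / (202680.0 + 114000 − 2 × 180) = 114000 × 202500.0 / 316320.0 ≈ 72980 mm ≈ 73.0 m.

73.0 m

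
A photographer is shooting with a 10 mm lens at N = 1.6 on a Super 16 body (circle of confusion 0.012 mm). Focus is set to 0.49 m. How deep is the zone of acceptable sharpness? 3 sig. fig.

91.1 mm

Hyperfocal distance H = f²/(N·c) + f = 10²/(1.6 × 0.012) + 10 = 100/0.0192 + 10 ≈ 5218.3 mm ≈ 5.218 m.
Near limit Dn = s·(H − f)/(H + s − 2f) = 490 × (5218.3 − 10) / (5218.3 + 490 − 2 × 10) = 490 × 5208.3 / 5688.3 ≈ 448.652 mm.
Far limit Df = s·(H − f)/(H − s) = 490 × (5218.3 − 10) / (5218.3 − 490) = 490 × 5208.3 / 4728.3 ≈ 539.743 mm.
Depth of field = Df − Dn = 539.743 − 448.652 ≈ 91.091 mm.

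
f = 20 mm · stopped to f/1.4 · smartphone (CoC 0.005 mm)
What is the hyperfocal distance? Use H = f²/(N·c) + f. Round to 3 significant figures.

57.2 m

Hyperfocal distance H = f²/(N·c) + f = 20²/(1.4 × 0.005) + 20 = 400/0.007 + 20 ≈ 57162.9 mm ≈ 57.2 m.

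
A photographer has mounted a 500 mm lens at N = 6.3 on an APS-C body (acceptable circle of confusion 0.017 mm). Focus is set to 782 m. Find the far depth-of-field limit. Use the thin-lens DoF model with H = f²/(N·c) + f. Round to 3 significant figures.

Hyperfocal distance H = f²/(N·c) + f = 500²/(6.3 × 0.017) + 500 = 250000/0.1071 + 500 ≈ 2334767.0 mm ≈ 2335 m.
Far limit Df = s·(H − f)/(H − s) = 782000 × (2334767.0 − 500) / (2334767.0 − 782000) = 782000 × 2334267.0 / 1552767.0 ≈ 1175577 mm ≈ 1180 m.

1180 m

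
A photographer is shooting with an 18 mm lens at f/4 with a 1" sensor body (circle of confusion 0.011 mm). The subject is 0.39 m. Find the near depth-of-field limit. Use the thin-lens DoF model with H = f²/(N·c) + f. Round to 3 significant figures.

Hyperfocal distance H = f²/(N·c) + f = 18²/(4 × 0.011) + 18 = 324/0.044 + 18 ≈ 7381.6 mm ≈ 7.382 m.
Near limit Dn = s·(H − f)/(H + s − 2f) = 390 × (7381.6 − 18) / (7381.6 + 390 − 2 × 18) = 390 × 7363.6 / 7735.6 ≈ 371.25 mm.

371 mm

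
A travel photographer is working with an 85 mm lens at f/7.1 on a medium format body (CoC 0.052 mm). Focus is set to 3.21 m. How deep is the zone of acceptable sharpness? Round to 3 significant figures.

1.05 m

Hyperfocal distance H = f²/(N·c) + f = 85²/(7.1 × 0.052) + 85 = 7225/0.3692 + 85 ≈ 19654.3 mm ≈ 19.65 m.
Near limit Dn = s·(H − f)/(H + s − 2f) = 3210 × (19654.3 − 85) / (19654.3 + 3210 − 2 × 85) = 3210 × 19569.3 / 22694.3 ≈ 2768.0 mm.
Far limit Df = s·(H − f)/(H − s) = 3210 × (19654.3 − 85) / (19654.3 − 3210) = 3210 × 19569.3 / 16444.3 ≈ 3820.0 mm.
Depth of field = Df − Dn = 3820.0 − 2768.0 ≈ 1052.0 mm ≈ 1.05 m.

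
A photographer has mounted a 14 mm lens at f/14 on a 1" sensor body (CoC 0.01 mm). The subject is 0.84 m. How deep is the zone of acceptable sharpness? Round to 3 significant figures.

Hyperfocal distance H = f²/(N·c) + f = 14²/(14 × 0.01) + 14 = 196/0.14 + 14 ≈ 1414.0 mm ≈ 1.414 m.
Near limit Dn = s·(H − f)/(H + s − 2f) = 840 × (1414.0 − 14) / (1414.0 + 840 − 2 × 14) = 840 × 1400.0 / 2226.0 ≈ 528.3 mm.
Far limit Df = s·(H − f)/(H − s) = 840 × (1414.0 − 14) / (1414.0 − 840) = 840 × 1400.0 / 574.0 ≈ 2048.8 mm.
Depth of field = Df − Dn = 2048.8 − 528.3 ≈ 1520.5 mm ≈ 1.52 m.

1.52 m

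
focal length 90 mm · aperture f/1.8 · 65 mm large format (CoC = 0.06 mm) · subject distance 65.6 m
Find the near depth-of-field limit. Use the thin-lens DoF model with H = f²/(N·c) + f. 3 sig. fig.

35.0 m

Hyperfocal distance H = f²/(N·c) + f = 90²/(1.8 × 0.06) + 90 = 8100/0.108 + 90 ≈ 75090.0 mm ≈ 75.09 m.
Near limit Dn = s·(H − f)/(H + s − 2f) = 65600 × (75090.0 − 90) / (75090.0 + 65600 − 2 × 90) = 65600 × 75000.0 / 140510.0 ≈ 35015 mm ≈ 35.0 m.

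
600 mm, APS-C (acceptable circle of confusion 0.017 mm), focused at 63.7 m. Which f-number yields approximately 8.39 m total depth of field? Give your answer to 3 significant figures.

Write h = H − f = f²/(N·c). The thin-lens limits are Dn = s·h/(h + (s−f)) and Df = s·h/(h − (s−f)), so DoF = Df − Dn = 2·s·(s−f)·h / (h² − (s−f)²).
That is a quadratic in h: DoF·h² − 2·s·(s−f)·h − DoF·(s−f)² = 0 ⇒ h = (s−f)·(s + √(s² + DoF²)) / DoF = 63100 × (63700 + √(63700² + 8390²)) / 8390 = 63100 × (63700 + 64250.2) / 8390 ≈ 962295 mm.
Then N = f²/(c·h) = 600² / (0.017 × 962295) = 360000 / 16359 ≈ 22.

f/22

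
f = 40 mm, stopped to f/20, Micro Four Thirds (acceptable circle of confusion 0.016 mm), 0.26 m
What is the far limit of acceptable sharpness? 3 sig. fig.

Hyperfocal distance H = f²/(N·c) + f = 40²/(20 × 0.016) + 40 = 1600/0.32 + 40 ≈ 5040.0 mm ≈ 5.040 m.
Far limit Df = s·(H − f)/(H − s) = 260 × (5040.0 − 40) / (5040.0 − 260) = 260 × 5000.0 / 4780.0 ≈ 271.97 mm.

272 mm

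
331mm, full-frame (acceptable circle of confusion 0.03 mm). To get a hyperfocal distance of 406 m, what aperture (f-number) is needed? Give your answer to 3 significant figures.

Rearrange H = f²/(N·c) + f for N: N = f² / ((H − f)·c).
N = 331² / ((406000 − 331) × 0.03) = 109561 / 12170 ≈ 9.

f/9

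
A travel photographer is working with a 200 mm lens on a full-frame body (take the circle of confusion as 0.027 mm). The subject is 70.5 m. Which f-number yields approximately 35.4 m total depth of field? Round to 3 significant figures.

Write h = H − f = f²/(N·c). The thin-lens limits are Dn = s·h/(h + (s−f)) and Df = s·h/(h − (s−f)), so DoF = Df − Dn = 2·s·(s−f)·h / (h² − (s−f)²).
That is a quadratic in h: DoF·h² − 2·s·(s−f)·h − DoF·(s−f)² = 0 ⇒ h = (s−f)·(s + √(s² + DoF²)) / DoF = 70300 × (70500 + √(70500² + 35400²)) / 35400 = 70300 × (70500 + 78888.6) / 35400 ≈ 296667 mm.
Then N = f²/(c·h) = 200² / (0.027 × 296667) = 40000 / 8010.0 ≈ 4.99.

f/4.99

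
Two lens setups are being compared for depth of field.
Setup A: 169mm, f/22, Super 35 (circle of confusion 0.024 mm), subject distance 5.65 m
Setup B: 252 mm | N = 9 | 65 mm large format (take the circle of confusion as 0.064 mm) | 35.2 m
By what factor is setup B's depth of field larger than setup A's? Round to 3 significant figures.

Setup A: H = 169²/(22×0.024) + 169 ≈ 54261.8 mm; DoF = Df − Dn = 6287.0 − 5130.2 ≈ 1156.8 mm.
Setup B: H = 252²/(9×0.064) + 252 ≈ 110502.0 mm; DoF = Df − Dn = 51536 − 26728 ≈ 24808 mm.
Ratio = 24808 / 1156.8 ≈ 21.4.

21.4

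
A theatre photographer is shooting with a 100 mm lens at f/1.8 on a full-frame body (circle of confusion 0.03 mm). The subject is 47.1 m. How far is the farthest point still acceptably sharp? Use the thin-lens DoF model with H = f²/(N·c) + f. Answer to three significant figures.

Hyperfocal distance H = f²/(N·c) + f = 100²/(1.8 × 0.03) + 100 = 10000/0.054 + 100 ≈ 185285.2 mm ≈ 185.3 m.
Far limit Df = s·(H − f)/(H − s) = 47100 × (185285.2 − 100) / (185285.2 − 47100) = 47100 × 185185.2 / 138185.2 ≈ 63120 mm ≈ 63.1 m.

63.1 m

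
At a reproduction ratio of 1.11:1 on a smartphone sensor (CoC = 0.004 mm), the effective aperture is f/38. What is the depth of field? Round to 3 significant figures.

At magnification m, DoF ≈ 2·N_eff·c/m² = 2 × 38 × 0.004 / 1.11² = 0.304 / 1.232 ≈ 0.247 mm.

0.247 mm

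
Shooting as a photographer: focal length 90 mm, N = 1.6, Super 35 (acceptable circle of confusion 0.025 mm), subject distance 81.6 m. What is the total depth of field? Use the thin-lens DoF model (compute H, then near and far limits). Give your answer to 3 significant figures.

Hyperfocal distance H = f²/(N·c) + f = 90²/(1.6 × 0.025) + 90 = 8100/0.04 + 90 ≈ 202590.0 mm ≈ 202.6 m.
Near limit Dn = s·(H − f)/(H + s − 2f) = 81600 × (202590.0 − 90) / (202590.0 + 81600 − 2 × 90) = 81600 × 202500.0 / 284010.0 ≈ 58181 mm.
Far limit Df = s·(H − f)/(H − s) = 81600 × (202590.0 − 90) / (202590.0 − 81600) = 81600 × 202500.0 / 120990.0 ≈ 136573 mm.
Depth of field = Df − Dn = 136573 − 58181 ≈ 78392 mm ≈ 78.4 m.

78.4 m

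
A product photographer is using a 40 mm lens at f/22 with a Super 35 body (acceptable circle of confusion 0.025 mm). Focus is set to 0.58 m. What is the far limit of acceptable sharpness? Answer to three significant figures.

Hyperfocal distance H = f²/(N·c) + f = 40²/(22 × 0.025) + 40 = 1600/0.55 + 40 ≈ 2949.1 mm ≈ 2.949 m.
Far limit Df = s·(H − f)/(H − s) = 580 × (2949.1 − 40) / (2949.1 − 580) = 580 × 2909.1 / 2369.1 ≈ 712.20 mm ≈ 0.712 m.

0.712 m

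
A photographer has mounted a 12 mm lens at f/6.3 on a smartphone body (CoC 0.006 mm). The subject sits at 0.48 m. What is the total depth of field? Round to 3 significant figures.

120 mm

Hyperfocal distance H = f²/(N·c) + f = 12²/(6.3 × 0.006) + 12 = 144/0.0378 + 12 ≈ 3821.5 mm ≈ 3.822 m.
Near limit Dn = s·(H − f)/(H + s − 2f) = 480 × (3821.5 − 12) / (3821.5 + 480 − 2 × 12) = 480 × 3809.5 / 4277.5 ≈ 427.48 mm.
Far limit Df = s·(H − f)/(H − s) = 480 × (3821.5 − 12) / (3821.5 − 480) = 480 × 3809.5 / 3341.5 ≈ 547.23 mm.
Depth of field = Df − Dn = 547.23 − 427.48 ≈ 119.75 mm.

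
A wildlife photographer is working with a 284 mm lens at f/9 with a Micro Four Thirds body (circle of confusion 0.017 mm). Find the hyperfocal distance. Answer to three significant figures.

527 m

Hyperfocal distance H = f²/(N·c) + f = 284²/(9 × 0.017) + 284 = 80656/0.153 + 284 ≈ 527447.4 mm ≈ 527 m.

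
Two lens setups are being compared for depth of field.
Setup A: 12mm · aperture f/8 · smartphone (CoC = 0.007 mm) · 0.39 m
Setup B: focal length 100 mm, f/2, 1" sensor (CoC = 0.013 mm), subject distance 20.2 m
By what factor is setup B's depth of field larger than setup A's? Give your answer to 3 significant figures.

18.1

Setup A: H = 12²/(8×0.007) + 12 ≈ 2583.4 mm; DoF = Df − Dn = 457.21 − 340.02 ≈ 117.19 mm.
Setup B: H = 100²/(2×0.013) + 100 ≈ 384715.4 mm; DoF = Df − Dn = 21313.9 − 19196.8 ≈ 2117.1 mm.
Ratio = 2117.1 / 117.19 ≈ 18.1.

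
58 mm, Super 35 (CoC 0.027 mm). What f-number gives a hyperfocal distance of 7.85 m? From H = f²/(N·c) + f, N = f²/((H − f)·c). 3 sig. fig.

f/16

Rearrange H = f²/(N·c) + f for N: N = f² / ((H − f)·c).
N = 58² / ((7850 − 58) × 0.027) = 3364 / 210.4 ≈ 16.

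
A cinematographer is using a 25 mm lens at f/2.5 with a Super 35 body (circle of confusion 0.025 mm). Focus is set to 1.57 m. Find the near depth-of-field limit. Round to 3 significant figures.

1.36 m

Hyperfocal distance H = f²/(N·c) + f = 25²/(2.5 × 0.025) + 25 = 625/0.0625 + 25 ≈ 10025.0 mm ≈ 10.03 m.
Near limit Dn = s·(H − f)/(H + s − 2f) = 1570 × (10025.0 − 25) / (10025.0 + 1570 − 2 × 25) = 1570 × 10000.0 / 11545.0 ≈ 1359.9 mm ≈ 1.36 m.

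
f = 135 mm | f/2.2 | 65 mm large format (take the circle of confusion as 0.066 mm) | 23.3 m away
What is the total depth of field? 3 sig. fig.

Hyperfocal distance H = f²/(N·c) + f = 135²/(2.2 × 0.066) + 135 = 18225/0.1452 + 135 ≈ 125651.5 mm ≈ 125.7 m.
Near limit Dn = s·(H − f)/(H + s − 2f) = 23300 × (125651.5 − 135) / (125651.5 + 23300 − 2 × 135) = 23300 × 125516.5 / 148681.5 ≈ 19669.8 mm.
Far limit Df = s·(H − f)/(H − s) = 23300 × (125651.5 − 135) / (125651.5 − 23300) = 23300 × 125516.5 / 102351.5 ≈ 28573.4 mm.
Depth of field = Df − Dn = 28573.4 − 19669.8 ≈ 8903.6 mm ≈ 8.90 m.

8.90 m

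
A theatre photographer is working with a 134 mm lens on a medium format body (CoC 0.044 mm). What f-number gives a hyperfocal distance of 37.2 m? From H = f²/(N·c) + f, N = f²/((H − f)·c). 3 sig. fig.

Rearrange H = f²/(N·c) + f for N: N = f² / ((H − f)·c).
N = 134² / ((37200 − 134) × 0.044) = 17956 / 1631 ≈ 11.

f/11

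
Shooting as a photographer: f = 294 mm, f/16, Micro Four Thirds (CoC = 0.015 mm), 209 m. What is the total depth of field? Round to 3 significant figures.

365 m

Hyperfocal distance H = f²/(N·c) + f = 294²/(16 × 0.015) + 294 = 86436/0.24 + 294 ≈ 360444.0 mm ≈ 360.4 m.
Near limit Dn = s·(H − f)/(H + s − 2f) = 209000 × (360444.0 − 294) / (360444.0 + 209000 − 2 × 294) = 209000 × 360150.0 / 568856.0 ≈ 132321 mm.
Far limit Df = s·(H − f)/(H − s) = 209000 × (360444.0 − 294) / (360444.0 − 209000) = 209000 × 360150.0 / 151444.0 ≈ 497024 mm.
Depth of field = Df − Dn = 497024 − 132321 ≈ 364703 mm ≈ 365 m.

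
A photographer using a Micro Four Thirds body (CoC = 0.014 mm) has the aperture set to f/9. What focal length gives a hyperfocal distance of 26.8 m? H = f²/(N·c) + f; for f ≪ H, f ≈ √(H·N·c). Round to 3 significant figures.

From H = f²/(N·c) + f, with f ≪ H: f ≈ √(H·N·c) = √(26800 × 9 × 0.014) = √3376.8 ≈ 58.11 mm.
Exact: f² + N·c·f − N·c·H = 0 ⇒ f = (−N·c + √((N·c)² + 4·N·c·H))/2 = (−0.126 + √13507)/2 ≈ 58.047 mm ≈ 58.0 mm.

58.0 mm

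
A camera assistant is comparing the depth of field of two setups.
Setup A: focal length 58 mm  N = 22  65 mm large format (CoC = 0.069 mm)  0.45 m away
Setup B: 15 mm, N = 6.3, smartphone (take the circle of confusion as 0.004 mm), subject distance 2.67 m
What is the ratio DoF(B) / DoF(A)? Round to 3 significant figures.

Setup A: H = 58²/(22×0.069) + 58 ≈ 2274.1 mm; DoF = Df − Dn = 546.71 − 382.36 ≈ 164.35 mm.
Setup B: H = 15²/(6.3×0.004) + 15 ≈ 8943.6 mm; DoF = Df − Dn = 3800.0 − 2058.0 ≈ 1742.0 mm.
Ratio = 1742.0 / 164.35 ≈ 10.6.

10.6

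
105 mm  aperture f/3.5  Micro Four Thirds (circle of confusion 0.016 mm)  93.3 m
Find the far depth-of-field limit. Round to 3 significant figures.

177 m

Hyperfocal distance H = f²/(N·c) + f = 105²/(3.5 × 0.016) + 105 = 11025/0.056 + 105 ≈ 196980.0 mm ≈ 197.0 m.
Far limit Df = s·(H − f)/(H − s) = 93300 × (196980.0 − 105) / (196980.0 − 93300) = 93300 × 196875.0 / 103680.0 ≈ 177165 mm ≈ 177 m.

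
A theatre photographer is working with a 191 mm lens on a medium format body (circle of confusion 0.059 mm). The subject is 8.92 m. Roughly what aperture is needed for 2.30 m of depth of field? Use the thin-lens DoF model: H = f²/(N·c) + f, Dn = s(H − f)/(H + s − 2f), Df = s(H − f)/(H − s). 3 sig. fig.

f/8.99

Write h = H − f = f²/(N·c). The thin-lens limits are Dn = s·h/(h + (s−f)) and Df = s·h/(h − (s−f)), so DoF = Df − Dn = 2·s·(s−f)·h / (h² − (s−f)²).
That is a quadratic in h: DoF·h² − 2·s·(s−f)·h − DoF·(s−f)² = 0 ⇒ h = (s−f)·(s + √(s² + DoF²)) / DoF = 8729 × (8920 + √(8920² + 2300²)) / 2300 = 8729 × (8920 + 9211.75) / 2300 ≈ 68814 mm.
Then N = f²/(c·h) = 191² / (0.059 × 68814) = 36481 / 4060.0 ≈ 8.99.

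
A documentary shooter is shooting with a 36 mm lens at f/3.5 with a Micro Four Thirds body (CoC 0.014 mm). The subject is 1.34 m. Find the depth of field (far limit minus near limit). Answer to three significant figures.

Hyperfocal distance H = f²/(N·c) + f = 36²/(3.5 × 0.014) + 36 = 1296/0.049 + 36 ≈ 26485.0 mm ≈ 26.48 m.
Near limit Dn = s·(H − f)/(H + s − 2f) = 1340 × (26485.0 − 36) / (26485.0 + 1340 − 2 × 36) = 1340 × 26449.0 / 27753.0 ≈ 1277.04 mm.
Far limit Df = s·(H − f)/(H − s) = 1340 × (26485.0 − 36) / (26485.0 − 1340) = 1340 × 26449.0 / 25145.0 ≈ 1409.49 mm.
Depth of field = Df − Dn = 1409.49 − 1277.04 ≈ 132.45 mm.

132 mm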